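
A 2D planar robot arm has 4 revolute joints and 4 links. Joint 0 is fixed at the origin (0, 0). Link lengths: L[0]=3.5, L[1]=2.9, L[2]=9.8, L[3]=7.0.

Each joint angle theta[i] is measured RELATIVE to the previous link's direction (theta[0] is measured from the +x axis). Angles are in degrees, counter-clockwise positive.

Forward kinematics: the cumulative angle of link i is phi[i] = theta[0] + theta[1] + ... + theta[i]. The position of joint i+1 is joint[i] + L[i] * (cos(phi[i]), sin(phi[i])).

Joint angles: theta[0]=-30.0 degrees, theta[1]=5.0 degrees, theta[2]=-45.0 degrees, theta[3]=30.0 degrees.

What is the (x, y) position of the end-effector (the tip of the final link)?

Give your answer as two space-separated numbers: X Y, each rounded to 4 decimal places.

joint[0] = (0.0000, 0.0000)  (base)
link 0: phi[0] = -30 = -30 deg
  cos(-30 deg) = 0.8660, sin(-30 deg) = -0.5000
  joint[1] = (0.0000, 0.0000) + 3.5 * (0.8660, -0.5000) = (0.0000 + 3.0311, 0.0000 + -1.7500) = (3.0311, -1.7500)
link 1: phi[1] = -30 + 5 = -25 deg
  cos(-25 deg) = 0.9063, sin(-25 deg) = -0.4226
  joint[2] = (3.0311, -1.7500) + 2.9 * (0.9063, -0.4226) = (3.0311 + 2.6283, -1.7500 + -1.2256) = (5.6594, -2.9756)
link 2: phi[2] = -30 + 5 + -45 = -70 deg
  cos(-70 deg) = 0.3420, sin(-70 deg) = -0.9397
  joint[3] = (5.6594, -2.9756) + 9.8 * (0.3420, -0.9397) = (5.6594 + 3.3518, -2.9756 + -9.2090) = (9.0112, -12.1846)
link 3: phi[3] = -30 + 5 + -45 + 30 = -40 deg
  cos(-40 deg) = 0.7660, sin(-40 deg) = -0.6428
  joint[4] = (9.0112, -12.1846) + 7 * (0.7660, -0.6428) = (9.0112 + 5.3623, -12.1846 + -4.4995) = (14.3735, -16.6841)
End effector: (14.3735, -16.6841)

Answer: 14.3735 -16.6841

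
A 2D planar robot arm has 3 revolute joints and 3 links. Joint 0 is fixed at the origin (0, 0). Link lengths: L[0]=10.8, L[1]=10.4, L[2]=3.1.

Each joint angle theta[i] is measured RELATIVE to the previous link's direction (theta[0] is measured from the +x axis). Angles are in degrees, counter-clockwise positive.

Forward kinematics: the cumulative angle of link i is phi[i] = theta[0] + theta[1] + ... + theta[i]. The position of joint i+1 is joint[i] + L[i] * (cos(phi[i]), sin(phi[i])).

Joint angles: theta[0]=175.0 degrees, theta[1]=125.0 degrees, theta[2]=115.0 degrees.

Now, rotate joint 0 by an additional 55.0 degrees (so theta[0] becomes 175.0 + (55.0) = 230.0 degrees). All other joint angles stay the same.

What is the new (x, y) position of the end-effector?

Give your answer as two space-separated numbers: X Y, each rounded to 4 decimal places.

joint[0] = (0.0000, 0.0000)  (base)
link 0: phi[0] = 230 = 230 deg
  cos(230 deg) = -0.6428, sin(230 deg) = -0.7660
  joint[1] = (0.0000, 0.0000) + 10.8 * (-0.6428, -0.7660) = (0.0000 + -6.9421, 0.0000 + -8.2733) = (-6.9421, -8.2733)
link 1: phi[1] = 230 + 125 = 355 deg
  cos(355 deg) = 0.9962, sin(355 deg) = -0.0872
  joint[2] = (-6.9421, -8.2733) + 10.4 * (0.9962, -0.0872) = (-6.9421 + 10.3604, -8.2733 + -0.9064) = (3.4183, -9.1797)
link 2: phi[2] = 230 + 125 + 115 = 470 deg
  cos(470 deg) = -0.3420, sin(470 deg) = 0.9397
  joint[3] = (3.4183, -9.1797) + 3.1 * (-0.3420, 0.9397) = (3.4183 + -1.0603, -9.1797 + 2.9130) = (2.3581, -6.2667)
End effector: (2.3581, -6.2667)

Answer: 2.3581 -6.2667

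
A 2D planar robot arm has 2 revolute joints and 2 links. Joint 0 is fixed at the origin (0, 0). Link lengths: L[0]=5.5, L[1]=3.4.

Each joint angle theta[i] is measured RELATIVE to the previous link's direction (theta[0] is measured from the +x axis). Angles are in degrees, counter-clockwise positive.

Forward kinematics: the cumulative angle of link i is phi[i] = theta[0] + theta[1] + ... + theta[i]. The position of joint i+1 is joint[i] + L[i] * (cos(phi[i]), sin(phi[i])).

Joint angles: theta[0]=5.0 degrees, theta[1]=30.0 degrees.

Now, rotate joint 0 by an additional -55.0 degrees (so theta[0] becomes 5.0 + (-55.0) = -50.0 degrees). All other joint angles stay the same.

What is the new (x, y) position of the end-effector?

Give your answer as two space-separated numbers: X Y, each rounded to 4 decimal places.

Answer: 6.7303 -5.3761

Derivation:
joint[0] = (0.0000, 0.0000)  (base)
link 0: phi[0] = -50 = -50 deg
  cos(-50 deg) = 0.6428, sin(-50 deg) = -0.7660
  joint[1] = (0.0000, 0.0000) + 5.5 * (0.6428, -0.7660) = (0.0000 + 3.5353, 0.0000 + -4.2132) = (3.5353, -4.2132)
link 1: phi[1] = -50 + 30 = -20 deg
  cos(-20 deg) = 0.9397, sin(-20 deg) = -0.3420
  joint[2] = (3.5353, -4.2132) + 3.4 * (0.9397, -0.3420) = (3.5353 + 3.1950, -4.2132 + -1.1629) = (6.7303, -5.3761)
End effector: (6.7303, -5.3761)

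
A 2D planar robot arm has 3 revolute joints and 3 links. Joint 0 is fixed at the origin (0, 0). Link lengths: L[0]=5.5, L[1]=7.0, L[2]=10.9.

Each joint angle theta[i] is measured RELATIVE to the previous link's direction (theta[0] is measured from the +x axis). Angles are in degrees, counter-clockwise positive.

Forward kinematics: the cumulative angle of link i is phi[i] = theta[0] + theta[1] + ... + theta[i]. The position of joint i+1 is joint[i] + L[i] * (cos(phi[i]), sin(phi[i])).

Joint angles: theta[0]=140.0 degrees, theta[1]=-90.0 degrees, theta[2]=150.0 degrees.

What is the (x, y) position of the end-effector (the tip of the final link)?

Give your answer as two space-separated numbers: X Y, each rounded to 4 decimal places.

Answer: -9.9564 5.1696

Derivation:
joint[0] = (0.0000, 0.0000)  (base)
link 0: phi[0] = 140 = 140 deg
  cos(140 deg) = -0.7660, sin(140 deg) = 0.6428
  joint[1] = (0.0000, 0.0000) + 5.5 * (-0.7660, 0.6428) = (0.0000 + -4.2132, 0.0000 + 3.5353) = (-4.2132, 3.5353)
link 1: phi[1] = 140 + -90 = 50 deg
  cos(50 deg) = 0.6428, sin(50 deg) = 0.7660
  joint[2] = (-4.2132, 3.5353) + 7 * (0.6428, 0.7660) = (-4.2132 + 4.4995, 3.5353 + 5.3623) = (0.2863, 8.8976)
link 2: phi[2] = 140 + -90 + 150 = 200 deg
  cos(200 deg) = -0.9397, sin(200 deg) = -0.3420
  joint[3] = (0.2863, 8.8976) + 10.9 * (-0.9397, -0.3420) = (0.2863 + -10.2426, 8.8976 + -3.7280) = (-9.9564, 5.1696)
End effector: (-9.9564, 5.1696)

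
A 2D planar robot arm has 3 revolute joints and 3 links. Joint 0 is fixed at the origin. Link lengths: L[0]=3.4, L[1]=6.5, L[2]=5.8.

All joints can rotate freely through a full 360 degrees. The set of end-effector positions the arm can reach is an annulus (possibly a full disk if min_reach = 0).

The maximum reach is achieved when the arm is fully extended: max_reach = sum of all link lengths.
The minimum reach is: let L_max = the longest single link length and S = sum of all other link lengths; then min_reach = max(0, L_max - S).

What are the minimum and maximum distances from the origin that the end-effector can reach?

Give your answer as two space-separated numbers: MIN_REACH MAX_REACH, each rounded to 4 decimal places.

Link lengths: [3.4, 6.5, 5.8]
max_reach = 3.4 + 6.5 + 5.8 = 15.7
L_max = max([3.4, 6.5, 5.8]) = 6.5
S (sum of others) = 15.7 - 6.5 = 9.2
min_reach = max(0, 6.5 - 9.2) = max(0, -2.7) = 0

Answer: 0.0000 15.7000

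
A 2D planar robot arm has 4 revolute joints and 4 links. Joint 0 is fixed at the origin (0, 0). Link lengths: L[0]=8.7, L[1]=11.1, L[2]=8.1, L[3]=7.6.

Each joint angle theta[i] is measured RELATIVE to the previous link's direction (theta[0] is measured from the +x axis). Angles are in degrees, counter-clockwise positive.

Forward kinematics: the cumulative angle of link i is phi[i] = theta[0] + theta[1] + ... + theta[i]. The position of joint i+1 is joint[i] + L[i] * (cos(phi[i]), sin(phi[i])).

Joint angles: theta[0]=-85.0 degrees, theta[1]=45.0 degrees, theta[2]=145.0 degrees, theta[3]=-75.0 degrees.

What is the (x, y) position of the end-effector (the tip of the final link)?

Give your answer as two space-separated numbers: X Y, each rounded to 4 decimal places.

joint[0] = (0.0000, 0.0000)  (base)
link 0: phi[0] = -85 = -85 deg
  cos(-85 deg) = 0.0872, sin(-85 deg) = -0.9962
  joint[1] = (0.0000, 0.0000) + 8.7 * (0.0872, -0.9962) = (0.0000 + 0.7583, 0.0000 + -8.6669) = (0.7583, -8.6669)
link 1: phi[1] = -85 + 45 = -40 deg
  cos(-40 deg) = 0.7660, sin(-40 deg) = -0.6428
  joint[2] = (0.7583, -8.6669) + 11.1 * (0.7660, -0.6428) = (0.7583 + 8.5031, -8.6669 + -7.1349) = (9.2613, -15.8018)
link 2: phi[2] = -85 + 45 + 145 = 105 deg
  cos(105 deg) = -0.2588, sin(105 deg) = 0.9659
  joint[3] = (9.2613, -15.8018) + 8.1 * (-0.2588, 0.9659) = (9.2613 + -2.0964, -15.8018 + 7.8240) = (7.1649, -7.9778)
link 3: phi[3] = -85 + 45 + 145 + -75 = 30 deg
  cos(30 deg) = 0.8660, sin(30 deg) = 0.5000
  joint[4] = (7.1649, -7.9778) + 7.6 * (0.8660, 0.5000) = (7.1649 + 6.5818, -7.9778 + 3.8000) = (13.7467, -4.1778)
End effector: (13.7467, -4.1778)

Answer: 13.7467 -4.1778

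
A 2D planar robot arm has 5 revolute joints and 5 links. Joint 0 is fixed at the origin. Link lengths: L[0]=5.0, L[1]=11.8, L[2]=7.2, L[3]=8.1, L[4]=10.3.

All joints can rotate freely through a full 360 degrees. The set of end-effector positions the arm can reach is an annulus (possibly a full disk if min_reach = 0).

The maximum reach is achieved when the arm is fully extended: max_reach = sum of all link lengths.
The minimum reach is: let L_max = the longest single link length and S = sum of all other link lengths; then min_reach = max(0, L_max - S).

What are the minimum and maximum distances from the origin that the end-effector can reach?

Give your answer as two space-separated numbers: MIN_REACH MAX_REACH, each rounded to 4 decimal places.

Answer: 0.0000 42.4000

Derivation:
Link lengths: [5.0, 11.8, 7.2, 8.1, 10.3]
max_reach = 5 + 11.8 + 7.2 + 8.1 + 10.3 = 42.4
L_max = max([5.0, 11.8, 7.2, 8.1, 10.3]) = 11.8
S (sum of others) = 42.4 - 11.8 = 30.6
min_reach = max(0, 11.8 - 30.6) = max(0, -18.8) = 0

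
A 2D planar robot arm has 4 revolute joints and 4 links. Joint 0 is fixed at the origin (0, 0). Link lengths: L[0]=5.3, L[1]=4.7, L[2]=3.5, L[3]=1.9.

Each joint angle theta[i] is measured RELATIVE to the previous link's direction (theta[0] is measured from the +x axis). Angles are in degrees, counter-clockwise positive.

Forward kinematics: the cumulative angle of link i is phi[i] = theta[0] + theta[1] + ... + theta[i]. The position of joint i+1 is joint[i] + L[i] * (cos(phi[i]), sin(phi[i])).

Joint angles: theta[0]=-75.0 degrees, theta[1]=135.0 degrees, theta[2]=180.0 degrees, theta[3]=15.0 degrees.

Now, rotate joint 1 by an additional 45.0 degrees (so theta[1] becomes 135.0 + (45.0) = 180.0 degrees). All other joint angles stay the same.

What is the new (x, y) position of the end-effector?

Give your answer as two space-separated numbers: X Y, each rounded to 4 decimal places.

Answer: 2.0112 -5.6057

Derivation:
joint[0] = (0.0000, 0.0000)  (base)
link 0: phi[0] = -75 = -75 deg
  cos(-75 deg) = 0.2588, sin(-75 deg) = -0.9659
  joint[1] = (0.0000, 0.0000) + 5.3 * (0.2588, -0.9659) = (0.0000 + 1.3717, 0.0000 + -5.1194) = (1.3717, -5.1194)
link 1: phi[1] = -75 + 180 = 105 deg
  cos(105 deg) = -0.2588, sin(105 deg) = 0.9659
  joint[2] = (1.3717, -5.1194) + 4.7 * (-0.2588, 0.9659) = (1.3717 + -1.2164, -5.1194 + 4.5399) = (0.1553, -0.5796)
link 2: phi[2] = -75 + 180 + 180 = 285 deg
  cos(285 deg) = 0.2588, sin(285 deg) = -0.9659
  joint[3] = (0.1553, -0.5796) + 3.5 * (0.2588, -0.9659) = (0.1553 + 0.9059, -0.5796 + -3.3807) = (1.0612, -3.9603)
link 3: phi[3] = -75 + 180 + 180 + 15 = 300 deg
  cos(300 deg) = 0.5000, sin(300 deg) = -0.8660
  joint[4] = (1.0612, -3.9603) + 1.9 * (0.5000, -0.8660) = (1.0612 + 0.9500, -3.9603 + -1.6454) = (2.0112, -5.6057)
End effector: (2.0112, -5.6057)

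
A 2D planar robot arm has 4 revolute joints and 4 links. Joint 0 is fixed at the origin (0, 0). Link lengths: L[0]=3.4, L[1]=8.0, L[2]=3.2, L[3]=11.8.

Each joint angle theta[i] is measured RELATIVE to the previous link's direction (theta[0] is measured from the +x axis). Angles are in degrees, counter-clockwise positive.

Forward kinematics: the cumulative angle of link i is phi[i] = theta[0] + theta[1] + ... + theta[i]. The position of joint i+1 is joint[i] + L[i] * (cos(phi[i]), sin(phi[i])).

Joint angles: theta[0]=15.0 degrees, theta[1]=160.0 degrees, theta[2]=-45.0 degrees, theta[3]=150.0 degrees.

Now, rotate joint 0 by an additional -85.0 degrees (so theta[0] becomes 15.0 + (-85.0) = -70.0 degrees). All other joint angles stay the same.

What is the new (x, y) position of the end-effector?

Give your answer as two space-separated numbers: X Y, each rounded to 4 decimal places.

Answer: -7.9723 4.0137

Derivation:
joint[0] = (0.0000, 0.0000)  (base)
link 0: phi[0] = -70 = -70 deg
  cos(-70 deg) = 0.3420, sin(-70 deg) = -0.9397
  joint[1] = (0.0000, 0.0000) + 3.4 * (0.3420, -0.9397) = (0.0000 + 1.1629, 0.0000 + -3.1950) = (1.1629, -3.1950)
link 1: phi[1] = -70 + 160 = 90 deg
  cos(90 deg) = 0.0000, sin(90 deg) = 1.0000
  joint[2] = (1.1629, -3.1950) + 8 * (0.0000, 1.0000) = (1.1629 + 0.0000, -3.1950 + 8.0000) = (1.1629, 4.8050)
link 2: phi[2] = -70 + 160 + -45 = 45 deg
  cos(45 deg) = 0.7071, sin(45 deg) = 0.7071
  joint[3] = (1.1629, 4.8050) + 3.2 * (0.7071, 0.7071) = (1.1629 + 2.2627, 4.8050 + 2.2627) = (3.4256, 7.0678)
link 3: phi[3] = -70 + 160 + -45 + 150 = 195 deg
  cos(195 deg) = -0.9659, sin(195 deg) = -0.2588
  joint[4] = (3.4256, 7.0678) + 11.8 * (-0.9659, -0.2588) = (3.4256 + -11.3979, 7.0678 + -3.0541) = (-7.9723, 4.0137)
End effector: (-7.9723, 4.0137)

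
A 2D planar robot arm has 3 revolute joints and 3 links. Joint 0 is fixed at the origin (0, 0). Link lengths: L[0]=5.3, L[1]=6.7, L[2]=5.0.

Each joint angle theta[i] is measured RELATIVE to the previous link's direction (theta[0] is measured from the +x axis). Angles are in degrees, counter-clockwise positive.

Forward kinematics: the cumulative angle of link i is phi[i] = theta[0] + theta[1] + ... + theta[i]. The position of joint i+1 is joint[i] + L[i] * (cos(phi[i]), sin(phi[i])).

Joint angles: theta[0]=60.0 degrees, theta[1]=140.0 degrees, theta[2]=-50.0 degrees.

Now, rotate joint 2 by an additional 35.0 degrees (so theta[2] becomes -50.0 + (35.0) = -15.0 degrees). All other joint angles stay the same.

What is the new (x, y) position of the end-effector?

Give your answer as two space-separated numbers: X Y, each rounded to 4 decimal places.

joint[0] = (0.0000, 0.0000)  (base)
link 0: phi[0] = 60 = 60 deg
  cos(60 deg) = 0.5000, sin(60 deg) = 0.8660
  joint[1] = (0.0000, 0.0000) + 5.3 * (0.5000, 0.8660) = (0.0000 + 2.6500, 0.0000 + 4.5899) = (2.6500, 4.5899)
link 1: phi[1] = 60 + 140 = 200 deg
  cos(200 deg) = -0.9397, sin(200 deg) = -0.3420
  joint[2] = (2.6500, 4.5899) + 6.7 * (-0.9397, -0.3420) = (2.6500 + -6.2959, 4.5899 + -2.2915) = (-3.6459, 2.2984)
link 2: phi[2] = 60 + 140 + -15 = 185 deg
  cos(185 deg) = -0.9962, sin(185 deg) = -0.0872
  joint[3] = (-3.6459, 2.2984) + 5 * (-0.9962, -0.0872) = (-3.6459 + -4.9810, 2.2984 + -0.4358) = (-8.6269, 1.8626)
End effector: (-8.6269, 1.8626)

Answer: -8.6269 1.8626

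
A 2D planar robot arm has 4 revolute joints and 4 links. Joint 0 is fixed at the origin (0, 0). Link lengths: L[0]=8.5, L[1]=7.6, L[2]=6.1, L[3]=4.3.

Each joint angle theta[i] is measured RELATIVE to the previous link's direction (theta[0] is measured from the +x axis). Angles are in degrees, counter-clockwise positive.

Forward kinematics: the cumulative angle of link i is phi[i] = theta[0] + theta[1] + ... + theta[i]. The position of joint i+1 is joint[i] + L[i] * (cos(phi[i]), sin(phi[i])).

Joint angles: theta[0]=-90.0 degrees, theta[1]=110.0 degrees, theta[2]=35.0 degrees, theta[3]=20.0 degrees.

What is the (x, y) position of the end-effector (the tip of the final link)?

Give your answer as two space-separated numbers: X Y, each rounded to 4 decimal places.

Answer: 11.7534 3.2497

Derivation:
joint[0] = (0.0000, 0.0000)  (base)
link 0: phi[0] = -90 = -90 deg
  cos(-90 deg) = 0.0000, sin(-90 deg) = -1.0000
  joint[1] = (0.0000, 0.0000) + 8.5 * (0.0000, -1.0000) = (0.0000 + 0.0000, 0.0000 + -8.5000) = (0.0000, -8.5000)
link 1: phi[1] = -90 + 110 = 20 deg
  cos(20 deg) = 0.9397, sin(20 deg) = 0.3420
  joint[2] = (0.0000, -8.5000) + 7.6 * (0.9397, 0.3420) = (0.0000 + 7.1417, -8.5000 + 2.5994) = (7.1417, -5.9006)
link 2: phi[2] = -90 + 110 + 35 = 55 deg
  cos(55 deg) = 0.5736, sin(55 deg) = 0.8192
  joint[3] = (7.1417, -5.9006) + 6.1 * (0.5736, 0.8192) = (7.1417 + 3.4988, -5.9006 + 4.9968) = (10.6405, -0.9038)
link 3: phi[3] = -90 + 110 + 35 + 20 = 75 deg
  cos(75 deg) = 0.2588, sin(75 deg) = 0.9659
  joint[4] = (10.6405, -0.9038) + 4.3 * (0.2588, 0.9659) = (10.6405 + 1.1129, -0.9038 + 4.1535) = (11.7534, 3.2497)
End effector: (11.7534, 3.2497)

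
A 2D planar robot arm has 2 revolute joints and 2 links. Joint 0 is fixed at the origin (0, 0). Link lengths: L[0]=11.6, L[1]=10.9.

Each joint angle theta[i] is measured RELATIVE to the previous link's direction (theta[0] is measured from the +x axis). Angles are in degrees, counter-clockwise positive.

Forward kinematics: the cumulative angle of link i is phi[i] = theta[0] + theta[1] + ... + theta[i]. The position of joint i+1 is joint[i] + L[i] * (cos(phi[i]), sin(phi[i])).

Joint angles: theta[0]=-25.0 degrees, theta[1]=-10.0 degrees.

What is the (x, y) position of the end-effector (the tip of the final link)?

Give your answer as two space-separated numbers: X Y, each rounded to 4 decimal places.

Answer: 19.4419 -11.1544

Derivation:
joint[0] = (0.0000, 0.0000)  (base)
link 0: phi[0] = -25 = -25 deg
  cos(-25 deg) = 0.9063, sin(-25 deg) = -0.4226
  joint[1] = (0.0000, 0.0000) + 11.6 * (0.9063, -0.4226) = (0.0000 + 10.5132, 0.0000 + -4.9024) = (10.5132, -4.9024)
link 1: phi[1] = -25 + -10 = -35 deg
  cos(-35 deg) = 0.8192, sin(-35 deg) = -0.5736
  joint[2] = (10.5132, -4.9024) + 10.9 * (0.8192, -0.5736) = (10.5132 + 8.9288, -4.9024 + -6.2520) = (19.4419, -11.1544)
End effector: (19.4419, -11.1544)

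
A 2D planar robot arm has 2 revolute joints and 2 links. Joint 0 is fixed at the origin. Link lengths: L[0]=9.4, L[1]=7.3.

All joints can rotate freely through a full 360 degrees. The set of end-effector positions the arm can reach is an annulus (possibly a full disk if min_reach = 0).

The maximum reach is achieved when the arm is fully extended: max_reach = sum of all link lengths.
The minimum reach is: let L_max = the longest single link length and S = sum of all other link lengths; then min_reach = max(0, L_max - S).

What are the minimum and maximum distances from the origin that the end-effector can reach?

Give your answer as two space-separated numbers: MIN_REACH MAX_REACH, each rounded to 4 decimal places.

Link lengths: [9.4, 7.3]
max_reach = 9.4 + 7.3 = 16.7
L_max = max([9.4, 7.3]) = 9.4
S (sum of others) = 16.7 - 9.4 = 7.3
min_reach = max(0, 9.4 - 7.3) = max(0, 2.1) = 2.1

Answer: 2.1000 16.7000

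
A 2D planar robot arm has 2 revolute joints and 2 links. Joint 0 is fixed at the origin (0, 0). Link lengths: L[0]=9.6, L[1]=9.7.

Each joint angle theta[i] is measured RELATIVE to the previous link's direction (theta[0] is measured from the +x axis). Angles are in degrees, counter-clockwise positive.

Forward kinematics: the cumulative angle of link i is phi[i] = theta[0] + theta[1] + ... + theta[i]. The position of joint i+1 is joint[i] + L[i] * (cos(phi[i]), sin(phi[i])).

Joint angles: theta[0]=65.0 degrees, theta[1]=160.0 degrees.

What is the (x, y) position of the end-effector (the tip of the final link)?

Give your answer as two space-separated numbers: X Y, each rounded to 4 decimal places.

joint[0] = (0.0000, 0.0000)  (base)
link 0: phi[0] = 65 = 65 deg
  cos(65 deg) = 0.4226, sin(65 deg) = 0.9063
  joint[1] = (0.0000, 0.0000) + 9.6 * (0.4226, 0.9063) = (0.0000 + 4.0571, 0.0000 + 8.7006) = (4.0571, 8.7006)
link 1: phi[1] = 65 + 160 = 225 deg
  cos(225 deg) = -0.7071, sin(225 deg) = -0.7071
  joint[2] = (4.0571, 8.7006) + 9.7 * (-0.7071, -0.7071) = (4.0571 + -6.8589, 8.7006 + -6.8589) = (-2.8018, 1.8416)
End effector: (-2.8018, 1.8416)

Answer: -2.8018 1.8416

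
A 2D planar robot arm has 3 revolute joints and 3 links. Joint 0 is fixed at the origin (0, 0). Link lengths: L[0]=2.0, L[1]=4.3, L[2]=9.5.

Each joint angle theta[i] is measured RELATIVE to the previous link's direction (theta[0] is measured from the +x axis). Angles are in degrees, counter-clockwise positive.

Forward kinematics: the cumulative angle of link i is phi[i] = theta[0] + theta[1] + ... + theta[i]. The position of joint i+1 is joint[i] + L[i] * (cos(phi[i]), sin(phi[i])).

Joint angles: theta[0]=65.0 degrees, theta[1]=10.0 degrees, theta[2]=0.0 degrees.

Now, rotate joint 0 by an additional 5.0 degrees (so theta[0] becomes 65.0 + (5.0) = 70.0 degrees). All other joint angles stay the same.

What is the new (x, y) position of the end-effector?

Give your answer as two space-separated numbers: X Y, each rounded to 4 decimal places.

Answer: 3.0804 15.4697

Derivation:
joint[0] = (0.0000, 0.0000)  (base)
link 0: phi[0] = 70 = 70 deg
  cos(70 deg) = 0.3420, sin(70 deg) = 0.9397
  joint[1] = (0.0000, 0.0000) + 2 * (0.3420, 0.9397) = (0.0000 + 0.6840, 0.0000 + 1.8794) = (0.6840, 1.8794)
link 1: phi[1] = 70 + 10 = 80 deg
  cos(80 deg) = 0.1736, sin(80 deg) = 0.9848
  joint[2] = (0.6840, 1.8794) + 4.3 * (0.1736, 0.9848) = (0.6840 + 0.7467, 1.8794 + 4.2347) = (1.4307, 6.1141)
link 2: phi[2] = 70 + 10 + 0 = 80 deg
  cos(80 deg) = 0.1736, sin(80 deg) = 0.9848
  joint[3] = (1.4307, 6.1141) + 9.5 * (0.1736, 0.9848) = (1.4307 + 1.6497, 6.1141 + 9.3557) = (3.0804, 15.4697)
End effector: (3.0804, 15.4697)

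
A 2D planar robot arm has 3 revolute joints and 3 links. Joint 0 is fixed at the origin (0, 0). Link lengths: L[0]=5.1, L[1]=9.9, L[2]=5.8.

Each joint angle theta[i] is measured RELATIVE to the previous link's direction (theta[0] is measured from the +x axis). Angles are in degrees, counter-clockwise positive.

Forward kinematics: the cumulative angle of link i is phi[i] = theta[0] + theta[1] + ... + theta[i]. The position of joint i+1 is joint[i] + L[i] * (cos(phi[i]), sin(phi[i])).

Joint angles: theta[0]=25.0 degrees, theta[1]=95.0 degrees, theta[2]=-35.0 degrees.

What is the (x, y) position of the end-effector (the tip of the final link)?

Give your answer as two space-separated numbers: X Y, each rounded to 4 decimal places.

joint[0] = (0.0000, 0.0000)  (base)
link 0: phi[0] = 25 = 25 deg
  cos(25 deg) = 0.9063, sin(25 deg) = 0.4226
  joint[1] = (0.0000, 0.0000) + 5.1 * (0.9063, 0.4226) = (0.0000 + 4.6222, 0.0000 + 2.1554) = (4.6222, 2.1554)
link 1: phi[1] = 25 + 95 = 120 deg
  cos(120 deg) = -0.5000, sin(120 deg) = 0.8660
  joint[2] = (4.6222, 2.1554) + 9.9 * (-0.5000, 0.8660) = (4.6222 + -4.9500, 2.1554 + 8.5737) = (-0.3278, 10.7290)
link 2: phi[2] = 25 + 95 + -35 = 85 deg
  cos(85 deg) = 0.0872, sin(85 deg) = 0.9962
  joint[3] = (-0.3278, 10.7290) + 5.8 * (0.0872, 0.9962) = (-0.3278 + 0.5055, 10.7290 + 5.7779) = (0.1777, 16.5069)
End effector: (0.1777, 16.5069)

Answer: 0.1777 16.5069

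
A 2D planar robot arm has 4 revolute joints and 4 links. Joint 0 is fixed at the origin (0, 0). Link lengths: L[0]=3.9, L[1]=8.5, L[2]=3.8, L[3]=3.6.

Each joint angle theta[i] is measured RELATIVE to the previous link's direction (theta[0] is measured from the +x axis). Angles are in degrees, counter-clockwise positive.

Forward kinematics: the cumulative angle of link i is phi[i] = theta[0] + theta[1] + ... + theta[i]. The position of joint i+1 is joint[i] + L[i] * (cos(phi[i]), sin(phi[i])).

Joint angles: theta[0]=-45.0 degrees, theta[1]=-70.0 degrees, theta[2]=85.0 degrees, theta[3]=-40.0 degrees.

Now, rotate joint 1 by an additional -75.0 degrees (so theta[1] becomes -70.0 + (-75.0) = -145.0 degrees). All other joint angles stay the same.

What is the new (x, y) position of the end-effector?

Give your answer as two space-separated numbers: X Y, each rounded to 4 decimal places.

Answer: -9.5456 -7.0171

Derivation:
joint[0] = (0.0000, 0.0000)  (base)
link 0: phi[0] = -45 = -45 deg
  cos(-45 deg) = 0.7071, sin(-45 deg) = -0.7071
  joint[1] = (0.0000, 0.0000) + 3.9 * (0.7071, -0.7071) = (0.0000 + 2.7577, 0.0000 + -2.7577) = (2.7577, -2.7577)
link 1: phi[1] = -45 + -145 = -190 deg
  cos(-190 deg) = -0.9848, sin(-190 deg) = 0.1736
  joint[2] = (2.7577, -2.7577) + 8.5 * (-0.9848, 0.1736) = (2.7577 + -8.3709, -2.7577 + 1.4760) = (-5.6131, -1.2817)
link 2: phi[2] = -45 + -145 + 85 = -105 deg
  cos(-105 deg) = -0.2588, sin(-105 deg) = -0.9659
  joint[3] = (-5.6131, -1.2817) + 3.8 * (-0.2588, -0.9659) = (-5.6131 + -0.9835, -1.2817 + -3.6705) = (-6.5967, -4.9522)
link 3: phi[3] = -45 + -145 + 85 + -40 = -145 deg
  cos(-145 deg) = -0.8192, sin(-145 deg) = -0.5736
  joint[4] = (-6.5967, -4.9522) + 3.6 * (-0.8192, -0.5736) = (-6.5967 + -2.9489, -4.9522 + -2.0649) = (-9.5456, -7.0171)
End effector: (-9.5456, -7.0171)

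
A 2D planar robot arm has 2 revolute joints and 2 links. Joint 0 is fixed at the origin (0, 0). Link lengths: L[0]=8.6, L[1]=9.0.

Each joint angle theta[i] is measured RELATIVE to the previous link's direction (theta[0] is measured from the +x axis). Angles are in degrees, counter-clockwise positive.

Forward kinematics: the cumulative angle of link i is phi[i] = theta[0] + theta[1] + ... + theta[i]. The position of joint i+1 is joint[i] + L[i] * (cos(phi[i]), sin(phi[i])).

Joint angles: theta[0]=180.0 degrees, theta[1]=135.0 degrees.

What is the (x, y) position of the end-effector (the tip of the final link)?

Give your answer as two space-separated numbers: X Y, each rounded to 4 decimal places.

joint[0] = (0.0000, 0.0000)  (base)
link 0: phi[0] = 180 = 180 deg
  cos(180 deg) = -1.0000, sin(180 deg) = 0.0000
  joint[1] = (0.0000, 0.0000) + 8.6 * (-1.0000, 0.0000) = (0.0000 + -8.6000, 0.0000 + 0.0000) = (-8.6000, 0.0000)
link 1: phi[1] = 180 + 135 = 315 deg
  cos(315 deg) = 0.7071, sin(315 deg) = -0.7071
  joint[2] = (-8.6000, 0.0000) + 9 * (0.7071, -0.7071) = (-8.6000 + 6.3640, 0.0000 + -6.3640) = (-2.2360, -6.3640)
End effector: (-2.2360, -6.3640)

Answer: -2.2360 -6.3640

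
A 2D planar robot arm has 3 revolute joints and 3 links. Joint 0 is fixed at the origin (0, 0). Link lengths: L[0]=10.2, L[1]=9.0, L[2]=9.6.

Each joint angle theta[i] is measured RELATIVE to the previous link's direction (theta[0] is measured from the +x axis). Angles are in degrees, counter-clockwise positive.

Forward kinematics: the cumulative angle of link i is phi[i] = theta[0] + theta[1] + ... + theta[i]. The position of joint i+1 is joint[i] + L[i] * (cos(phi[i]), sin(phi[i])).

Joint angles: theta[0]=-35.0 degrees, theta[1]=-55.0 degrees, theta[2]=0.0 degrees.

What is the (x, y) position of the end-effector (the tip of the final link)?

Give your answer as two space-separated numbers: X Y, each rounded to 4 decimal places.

joint[0] = (0.0000, 0.0000)  (base)
link 0: phi[0] = -35 = -35 deg
  cos(-35 deg) = 0.8192, sin(-35 deg) = -0.5736
  joint[1] = (0.0000, 0.0000) + 10.2 * (0.8192, -0.5736) = (0.0000 + 8.3554, 0.0000 + -5.8505) = (8.3554, -5.8505)
link 1: phi[1] = -35 + -55 = -90 deg
  cos(-90 deg) = 0.0000, sin(-90 deg) = -1.0000
  joint[2] = (8.3554, -5.8505) + 9 * (0.0000, -1.0000) = (8.3554 + 0.0000, -5.8505 + -9.0000) = (8.3554, -14.8505)
link 2: phi[2] = -35 + -55 + 0 = -90 deg
  cos(-90 deg) = 0.0000, sin(-90 deg) = -1.0000
  joint[3] = (8.3554, -14.8505) + 9.6 * (0.0000, -1.0000) = (8.3554 + 0.0000, -14.8505 + -9.6000) = (8.3554, -24.4505)
End effector: (8.3554, -24.4505)

Answer: 8.3554 -24.4505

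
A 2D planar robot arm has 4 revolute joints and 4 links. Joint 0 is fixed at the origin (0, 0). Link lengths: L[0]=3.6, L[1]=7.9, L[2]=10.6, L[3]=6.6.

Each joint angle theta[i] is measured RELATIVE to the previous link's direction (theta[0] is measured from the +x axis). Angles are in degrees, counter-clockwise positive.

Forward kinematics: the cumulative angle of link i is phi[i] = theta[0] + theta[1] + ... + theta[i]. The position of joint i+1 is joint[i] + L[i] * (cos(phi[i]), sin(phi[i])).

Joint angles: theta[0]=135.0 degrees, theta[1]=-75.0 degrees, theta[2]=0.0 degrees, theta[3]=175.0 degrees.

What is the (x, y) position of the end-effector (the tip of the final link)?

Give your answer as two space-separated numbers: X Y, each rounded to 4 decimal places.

joint[0] = (0.0000, 0.0000)  (base)
link 0: phi[0] = 135 = 135 deg
  cos(135 deg) = -0.7071, sin(135 deg) = 0.7071
  joint[1] = (0.0000, 0.0000) + 3.6 * (-0.7071, 0.7071) = (0.0000 + -2.5456, 0.0000 + 2.5456) = (-2.5456, 2.5456)
link 1: phi[1] = 135 + -75 = 60 deg
  cos(60 deg) = 0.5000, sin(60 deg) = 0.8660
  joint[2] = (-2.5456, 2.5456) + 7.9 * (0.5000, 0.8660) = (-2.5456 + 3.9500, 2.5456 + 6.8416) = (1.4044, 9.3872)
link 2: phi[2] = 135 + -75 + 0 = 60 deg
  cos(60 deg) = 0.5000, sin(60 deg) = 0.8660
  joint[3] = (1.4044, 9.3872) + 10.6 * (0.5000, 0.8660) = (1.4044 + 5.3000, 9.3872 + 9.1799) = (6.7044, 18.5671)
link 3: phi[3] = 135 + -75 + 0 + 175 = 235 deg
  cos(235 deg) = -0.5736, sin(235 deg) = -0.8192
  joint[4] = (6.7044, 18.5671) + 6.6 * (-0.5736, -0.8192) = (6.7044 + -3.7856, 18.5671 + -5.4064) = (2.9188, 13.1607)
End effector: (2.9188, 13.1607)

Answer: 2.9188 13.1607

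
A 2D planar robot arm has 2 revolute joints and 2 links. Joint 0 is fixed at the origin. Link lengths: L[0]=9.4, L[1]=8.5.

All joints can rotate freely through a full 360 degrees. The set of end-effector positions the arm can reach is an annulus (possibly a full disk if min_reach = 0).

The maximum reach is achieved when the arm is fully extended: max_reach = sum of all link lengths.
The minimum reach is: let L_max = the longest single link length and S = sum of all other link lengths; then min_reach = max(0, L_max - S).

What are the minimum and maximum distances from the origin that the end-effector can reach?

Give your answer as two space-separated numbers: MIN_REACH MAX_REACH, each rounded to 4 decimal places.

Answer: 0.9000 17.9000

Derivation:
Link lengths: [9.4, 8.5]
max_reach = 9.4 + 8.5 = 17.9
L_max = max([9.4, 8.5]) = 9.4
S (sum of others) = 17.9 - 9.4 = 8.5
min_reach = max(0, 9.4 - 8.5) = max(0, 0.9) = 0.9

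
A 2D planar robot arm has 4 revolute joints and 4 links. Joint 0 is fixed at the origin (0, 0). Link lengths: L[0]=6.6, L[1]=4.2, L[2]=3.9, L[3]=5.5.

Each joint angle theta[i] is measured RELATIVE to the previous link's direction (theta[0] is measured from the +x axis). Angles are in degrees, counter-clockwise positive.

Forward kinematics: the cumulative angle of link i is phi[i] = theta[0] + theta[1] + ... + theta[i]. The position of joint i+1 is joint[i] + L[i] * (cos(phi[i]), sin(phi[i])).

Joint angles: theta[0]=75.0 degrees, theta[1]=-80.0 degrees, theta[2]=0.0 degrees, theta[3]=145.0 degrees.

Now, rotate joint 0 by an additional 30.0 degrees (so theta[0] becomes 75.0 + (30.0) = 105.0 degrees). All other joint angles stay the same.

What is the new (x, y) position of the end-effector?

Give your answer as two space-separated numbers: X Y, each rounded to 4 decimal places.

Answer: 0.2164 10.7534

Derivation:
joint[0] = (0.0000, 0.0000)  (base)
link 0: phi[0] = 105 = 105 deg
  cos(105 deg) = -0.2588, sin(105 deg) = 0.9659
  joint[1] = (0.0000, 0.0000) + 6.6 * (-0.2588, 0.9659) = (0.0000 + -1.7082, 0.0000 + 6.3751) = (-1.7082, 6.3751)
link 1: phi[1] = 105 + -80 = 25 deg
  cos(25 deg) = 0.9063, sin(25 deg) = 0.4226
  joint[2] = (-1.7082, 6.3751) + 4.2 * (0.9063, 0.4226) = (-1.7082 + 3.8065, 6.3751 + 1.7750) = (2.0983, 8.1501)
link 2: phi[2] = 105 + -80 + 0 = 25 deg
  cos(25 deg) = 0.9063, sin(25 deg) = 0.4226
  joint[3] = (2.0983, 8.1501) + 3.9 * (0.9063, 0.4226) = (2.0983 + 3.5346, 8.1501 + 1.6482) = (5.6329, 9.7983)
link 3: phi[3] = 105 + -80 + 0 + 145 = 170 deg
  cos(170 deg) = -0.9848, sin(170 deg) = 0.1736
  joint[4] = (5.6329, 9.7983) + 5.5 * (-0.9848, 0.1736) = (5.6329 + -5.4164, 9.7983 + 0.9551) = (0.2164, 10.7534)
End effector: (0.2164, 10.7534)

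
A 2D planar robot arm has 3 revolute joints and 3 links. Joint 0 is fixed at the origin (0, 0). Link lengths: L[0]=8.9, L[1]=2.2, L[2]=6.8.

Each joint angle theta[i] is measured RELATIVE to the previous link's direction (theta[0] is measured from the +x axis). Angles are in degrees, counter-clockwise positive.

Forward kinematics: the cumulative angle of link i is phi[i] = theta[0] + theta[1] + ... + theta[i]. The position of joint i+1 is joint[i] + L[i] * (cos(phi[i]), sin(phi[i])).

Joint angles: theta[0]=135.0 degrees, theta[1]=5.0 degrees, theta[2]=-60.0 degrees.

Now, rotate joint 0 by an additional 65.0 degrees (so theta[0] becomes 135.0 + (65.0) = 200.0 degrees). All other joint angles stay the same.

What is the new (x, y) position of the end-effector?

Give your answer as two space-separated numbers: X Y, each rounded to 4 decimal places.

Answer: -15.9274 -0.0734

Derivation:
joint[0] = (0.0000, 0.0000)  (base)
link 0: phi[0] = 200 = 200 deg
  cos(200 deg) = -0.9397, sin(200 deg) = -0.3420
  joint[1] = (0.0000, 0.0000) + 8.9 * (-0.9397, -0.3420) = (0.0000 + -8.3633, 0.0000 + -3.0440) = (-8.3633, -3.0440)
link 1: phi[1] = 200 + 5 = 205 deg
  cos(205 deg) = -0.9063, sin(205 deg) = -0.4226
  joint[2] = (-8.3633, -3.0440) + 2.2 * (-0.9063, -0.4226) = (-8.3633 + -1.9939, -3.0440 + -0.9298) = (-10.3571, -3.9737)
link 2: phi[2] = 200 + 5 + -60 = 145 deg
  cos(145 deg) = -0.8192, sin(145 deg) = 0.5736
  joint[3] = (-10.3571, -3.9737) + 6.8 * (-0.8192, 0.5736) = (-10.3571 + -5.5702, -3.9737 + 3.9003) = (-15.9274, -0.0734)
End effector: (-15.9274, -0.0734)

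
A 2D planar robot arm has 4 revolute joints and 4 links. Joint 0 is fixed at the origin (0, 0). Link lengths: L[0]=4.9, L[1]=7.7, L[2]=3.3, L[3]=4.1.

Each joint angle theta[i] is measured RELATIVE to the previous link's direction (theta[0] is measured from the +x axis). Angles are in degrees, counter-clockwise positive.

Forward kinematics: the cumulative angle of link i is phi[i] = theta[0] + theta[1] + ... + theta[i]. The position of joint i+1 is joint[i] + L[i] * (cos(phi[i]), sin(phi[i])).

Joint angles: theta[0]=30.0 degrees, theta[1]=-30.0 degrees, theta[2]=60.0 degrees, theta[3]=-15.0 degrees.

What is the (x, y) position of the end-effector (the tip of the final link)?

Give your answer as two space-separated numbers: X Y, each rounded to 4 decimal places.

Answer: 16.4927 8.2070

Derivation:
joint[0] = (0.0000, 0.0000)  (base)
link 0: phi[0] = 30 = 30 deg
  cos(30 deg) = 0.8660, sin(30 deg) = 0.5000
  joint[1] = (0.0000, 0.0000) + 4.9 * (0.8660, 0.5000) = (0.0000 + 4.2435, 0.0000 + 2.4500) = (4.2435, 2.4500)
link 1: phi[1] = 30 + -30 = 0 deg
  cos(0 deg) = 1.0000, sin(0 deg) = 0.0000
  joint[2] = (4.2435, 2.4500) + 7.7 * (1.0000, 0.0000) = (4.2435 + 7.7000, 2.4500 + 0.0000) = (11.9435, 2.4500)
link 2: phi[2] = 30 + -30 + 60 = 60 deg
  cos(60 deg) = 0.5000, sin(60 deg) = 0.8660
  joint[3] = (11.9435, 2.4500) + 3.3 * (0.5000, 0.8660) = (11.9435 + 1.6500, 2.4500 + 2.8579) = (13.5935, 5.3079)
link 3: phi[3] = 30 + -30 + 60 + -15 = 45 deg
  cos(45 deg) = 0.7071, sin(45 deg) = 0.7071
  joint[4] = (13.5935, 5.3079) + 4.1 * (0.7071, 0.7071) = (13.5935 + 2.8991, 5.3079 + 2.8991) = (16.4927, 8.2070)
End effector: (16.4927, 8.2070)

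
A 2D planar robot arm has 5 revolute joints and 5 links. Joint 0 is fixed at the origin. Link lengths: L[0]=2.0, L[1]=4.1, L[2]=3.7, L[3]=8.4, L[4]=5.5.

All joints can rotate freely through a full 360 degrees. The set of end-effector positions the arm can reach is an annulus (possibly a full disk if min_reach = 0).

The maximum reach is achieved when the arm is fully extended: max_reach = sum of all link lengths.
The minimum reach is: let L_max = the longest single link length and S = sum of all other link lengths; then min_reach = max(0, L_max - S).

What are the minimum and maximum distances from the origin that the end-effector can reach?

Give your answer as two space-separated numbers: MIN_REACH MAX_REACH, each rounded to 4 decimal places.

Link lengths: [2.0, 4.1, 3.7, 8.4, 5.5]
max_reach = 2 + 4.1 + 3.7 + 8.4 + 5.5 = 23.7
L_max = max([2.0, 4.1, 3.7, 8.4, 5.5]) = 8.4
S (sum of others) = 23.7 - 8.4 = 15.3
min_reach = max(0, 8.4 - 15.3) = max(0, -6.9) = 0

Answer: 0.0000 23.7000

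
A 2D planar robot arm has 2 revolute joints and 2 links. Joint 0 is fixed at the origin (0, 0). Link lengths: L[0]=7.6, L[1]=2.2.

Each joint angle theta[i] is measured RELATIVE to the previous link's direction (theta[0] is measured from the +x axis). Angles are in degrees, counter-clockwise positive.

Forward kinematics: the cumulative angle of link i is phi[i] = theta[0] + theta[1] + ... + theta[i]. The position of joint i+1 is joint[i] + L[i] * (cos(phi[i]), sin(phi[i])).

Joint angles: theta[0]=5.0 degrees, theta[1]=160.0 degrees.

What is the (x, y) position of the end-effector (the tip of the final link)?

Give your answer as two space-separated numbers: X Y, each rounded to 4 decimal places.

Answer: 5.4460 1.2318

Derivation:
joint[0] = (0.0000, 0.0000)  (base)
link 0: phi[0] = 5 = 5 deg
  cos(5 deg) = 0.9962, sin(5 deg) = 0.0872
  joint[1] = (0.0000, 0.0000) + 7.6 * (0.9962, 0.0872) = (0.0000 + 7.5711, 0.0000 + 0.6624) = (7.5711, 0.6624)
link 1: phi[1] = 5 + 160 = 165 deg
  cos(165 deg) = -0.9659, sin(165 deg) = 0.2588
  joint[2] = (7.5711, 0.6624) + 2.2 * (-0.9659, 0.2588) = (7.5711 + -2.1250, 0.6624 + 0.5694) = (5.4460, 1.2318)
End effector: (5.4460, 1.2318)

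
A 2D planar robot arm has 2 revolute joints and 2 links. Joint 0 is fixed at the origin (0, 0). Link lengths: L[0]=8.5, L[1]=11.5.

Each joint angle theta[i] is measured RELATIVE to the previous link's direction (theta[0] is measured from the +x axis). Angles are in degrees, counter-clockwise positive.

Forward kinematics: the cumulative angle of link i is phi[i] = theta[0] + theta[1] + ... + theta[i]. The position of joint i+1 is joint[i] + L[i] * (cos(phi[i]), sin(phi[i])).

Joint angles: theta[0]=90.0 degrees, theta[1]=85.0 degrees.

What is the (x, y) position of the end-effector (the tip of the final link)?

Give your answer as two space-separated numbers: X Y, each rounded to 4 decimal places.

Answer: -11.4562 9.5023

Derivation:
joint[0] = (0.0000, 0.0000)  (base)
link 0: phi[0] = 90 = 90 deg
  cos(90 deg) = 0.0000, sin(90 deg) = 1.0000
  joint[1] = (0.0000, 0.0000) + 8.5 * (0.0000, 1.0000) = (0.0000 + 0.0000, 0.0000 + 8.5000) = (0.0000, 8.5000)
link 1: phi[1] = 90 + 85 = 175 deg
  cos(175 deg) = -0.9962, sin(175 deg) = 0.0872
  joint[2] = (0.0000, 8.5000) + 11.5 * (-0.9962, 0.0872) = (0.0000 + -11.4562, 8.5000 + 1.0023) = (-11.4562, 9.5023)
End effector: (-11.4562, 9.5023)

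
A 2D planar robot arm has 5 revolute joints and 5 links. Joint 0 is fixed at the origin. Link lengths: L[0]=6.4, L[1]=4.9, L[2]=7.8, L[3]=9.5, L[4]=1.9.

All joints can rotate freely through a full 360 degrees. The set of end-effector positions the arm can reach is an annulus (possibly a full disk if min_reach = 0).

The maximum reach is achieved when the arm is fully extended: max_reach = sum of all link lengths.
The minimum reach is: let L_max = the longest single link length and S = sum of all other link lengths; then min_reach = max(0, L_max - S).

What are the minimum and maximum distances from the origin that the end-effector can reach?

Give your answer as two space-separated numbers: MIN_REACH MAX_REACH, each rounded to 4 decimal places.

Link lengths: [6.4, 4.9, 7.8, 9.5, 1.9]
max_reach = 6.4 + 4.9 + 7.8 + 9.5 + 1.9 = 30.5
L_max = max([6.4, 4.9, 7.8, 9.5, 1.9]) = 9.5
S (sum of others) = 30.5 - 9.5 = 21
min_reach = max(0, 9.5 - 21) = max(0, -11.5) = 0

Answer: 0.0000 30.5000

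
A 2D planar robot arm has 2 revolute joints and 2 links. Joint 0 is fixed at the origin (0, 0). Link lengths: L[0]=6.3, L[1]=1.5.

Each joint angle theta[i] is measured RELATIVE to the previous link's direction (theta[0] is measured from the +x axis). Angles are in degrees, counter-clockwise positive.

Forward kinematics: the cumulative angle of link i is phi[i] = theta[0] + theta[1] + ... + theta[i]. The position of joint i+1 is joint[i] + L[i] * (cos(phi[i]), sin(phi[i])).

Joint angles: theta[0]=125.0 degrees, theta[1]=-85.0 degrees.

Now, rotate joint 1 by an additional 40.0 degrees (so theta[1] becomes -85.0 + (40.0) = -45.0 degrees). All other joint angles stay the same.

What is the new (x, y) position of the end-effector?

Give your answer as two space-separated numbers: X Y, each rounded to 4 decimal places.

joint[0] = (0.0000, 0.0000)  (base)
link 0: phi[0] = 125 = 125 deg
  cos(125 deg) = -0.5736, sin(125 deg) = 0.8192
  joint[1] = (0.0000, 0.0000) + 6.3 * (-0.5736, 0.8192) = (0.0000 + -3.6135, 0.0000 + 5.1607) = (-3.6135, 5.1607)
link 1: phi[1] = 125 + -45 = 80 deg
  cos(80 deg) = 0.1736, sin(80 deg) = 0.9848
  joint[2] = (-3.6135, 5.1607) + 1.5 * (0.1736, 0.9848) = (-3.6135 + 0.2605, 5.1607 + 1.4772) = (-3.3531, 6.6379)
End effector: (-3.3531, 6.6379)

Answer: -3.3531 6.6379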